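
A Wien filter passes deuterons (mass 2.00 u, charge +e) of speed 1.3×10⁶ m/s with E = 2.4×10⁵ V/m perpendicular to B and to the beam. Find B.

B = 0.18 T

Balance of forces in the selector: qE = qvB ⇒ B = E/v.
B = 2.4×10⁵/1.3×10⁶ = 0.18 T.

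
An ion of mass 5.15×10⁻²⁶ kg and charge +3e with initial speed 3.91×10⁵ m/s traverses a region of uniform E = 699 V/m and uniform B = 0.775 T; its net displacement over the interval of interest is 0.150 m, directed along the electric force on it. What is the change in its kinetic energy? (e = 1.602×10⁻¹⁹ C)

ΔKE ≈ 5.04×10⁻¹⁷ J

The magnetic force is always ⟂ v and does no work; only the electric force changes KE.
ΔKE = F_E · d = |q|E d = (4.806×10⁻¹⁹)(699)(0.150) ≈ 5.04×10⁻¹⁷ J.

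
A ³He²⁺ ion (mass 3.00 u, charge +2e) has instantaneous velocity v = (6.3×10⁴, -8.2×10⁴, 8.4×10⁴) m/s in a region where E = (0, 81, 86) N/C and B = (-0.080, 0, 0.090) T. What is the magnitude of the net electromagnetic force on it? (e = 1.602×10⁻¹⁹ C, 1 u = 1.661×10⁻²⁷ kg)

|F| ≈ 5.04×10⁻¹⁵ N

v×B = (-7380, -1.24×10⁴, -6560) N/C.
E + v×B = (-7380, -1.23×10⁴, -6470) N/C.
F = q(E + v×B) = (3.204×10⁻¹⁹ C)·(-7380, -1.23×10⁴, -6470) = (-2.36×10⁻¹⁵, -3.94×10⁻¹⁵, -2.07×10⁻¹⁵) N.
|F| = 5.04×10⁻¹⁵ N.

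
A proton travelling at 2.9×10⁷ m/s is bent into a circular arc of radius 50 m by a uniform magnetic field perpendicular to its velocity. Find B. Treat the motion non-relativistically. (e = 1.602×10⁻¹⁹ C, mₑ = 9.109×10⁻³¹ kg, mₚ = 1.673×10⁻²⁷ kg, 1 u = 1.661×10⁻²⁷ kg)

B ≈ 6.1×10⁻³ T

From |q|vB = mv²/r, B = mv/(|q|r).
B = (1.673×10⁻²⁷)(2.9×10⁷)/((1.602×10⁻¹⁹)(50)) ≈ 6.1×10⁻³ T.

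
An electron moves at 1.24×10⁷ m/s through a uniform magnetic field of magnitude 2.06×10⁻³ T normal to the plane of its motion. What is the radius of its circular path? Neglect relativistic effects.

r ≈ 0.0342 m

The magnetic force provides the centripetal force: |q|vB = mv²/r.
r = mv/(|q|B) = (9.109×10⁻³¹)(1.24×10⁷)/((1.602×10⁻¹⁹)(2.06×10⁻³)) ≈ 0.0342 m.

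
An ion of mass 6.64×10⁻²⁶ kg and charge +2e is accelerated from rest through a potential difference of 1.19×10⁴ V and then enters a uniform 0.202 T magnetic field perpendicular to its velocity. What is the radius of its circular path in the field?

Acceleration: |q|V = ½mv² ⇒ v = √(2|q|V/m) = √(2·3.204×10⁻¹⁹·1.19×10⁴/6.64×10⁻²⁶) ≈ 3.389×10⁵ m/s.
In the field: r = mv/(|q|B) = (6.64×10⁻²⁶)(3.389×10⁵)/((3.204×10⁻¹⁹)(0.202)) ≈ 0.348 m.

r ≈ 0.348 m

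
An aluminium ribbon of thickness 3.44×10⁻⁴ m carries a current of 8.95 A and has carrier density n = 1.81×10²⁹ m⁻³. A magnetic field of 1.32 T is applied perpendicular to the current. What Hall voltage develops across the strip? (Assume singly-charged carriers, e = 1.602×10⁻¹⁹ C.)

V_H ≈ 1.18×10⁻⁶ V

V_H = IB/(n e t).
V_H = (8.95)(1.32)/((1.81×10²⁹)(1.602×10⁻¹⁹)(3.44×10⁻⁴)) ≈ 1.18×10⁻⁶ V.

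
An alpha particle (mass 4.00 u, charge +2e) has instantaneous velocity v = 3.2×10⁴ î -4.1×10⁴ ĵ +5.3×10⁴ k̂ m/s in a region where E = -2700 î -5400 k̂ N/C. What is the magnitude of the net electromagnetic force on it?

Only an electric field acts, so F = qE = (3.204×10⁻¹⁹ C)·(-2700, 0, -5400) = (-8.65×10⁻¹⁶, 0, -1.73×10⁻¹⁵) N.
|F| = 1.93×10⁻¹⁵ N.

|F| ≈ 1.93×10⁻¹⁵ N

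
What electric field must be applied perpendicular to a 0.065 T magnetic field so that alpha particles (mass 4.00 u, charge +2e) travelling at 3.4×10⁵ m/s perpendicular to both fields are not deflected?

For straight-line motion qE = qvB, so E = vB.
E = 3.4×10⁵ × 0.065 = 2.2×10⁴ V/m.

E = 2.2×10⁴ V/m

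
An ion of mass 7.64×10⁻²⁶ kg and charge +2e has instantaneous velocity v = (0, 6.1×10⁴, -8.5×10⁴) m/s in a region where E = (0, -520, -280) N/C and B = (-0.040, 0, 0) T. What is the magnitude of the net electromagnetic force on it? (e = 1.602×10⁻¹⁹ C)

|F| ≈ 1.15×10⁻¹⁵ N

v×B = (0, 3400, 2440) N/C.
E + v×B = (0, 2880, 2160) N/C.
F = q(E + v×B) = (3.204×10⁻¹⁹ C)·(0, 2880, 2160) = (0, 9.23×10⁻¹⁶, 6.92×10⁻¹⁶) N.
|F| = 1.15×10⁻¹⁵ N.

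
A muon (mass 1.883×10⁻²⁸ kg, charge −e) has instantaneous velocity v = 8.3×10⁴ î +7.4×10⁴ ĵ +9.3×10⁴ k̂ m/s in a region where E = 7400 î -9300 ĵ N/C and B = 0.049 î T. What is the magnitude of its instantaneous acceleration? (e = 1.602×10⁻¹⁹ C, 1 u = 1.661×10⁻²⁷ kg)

|a| ≈ 8.09×10¹² m/s²

v×B = (0, 4560, -3630) N/C.
E + v×B = (7400, -4740, -3630) N/C.
F = q(E + v×B) = (−1.602×10⁻¹⁹ C)·(7400, -4740, -3630) = (-1.19×10⁻¹⁵, 7.60×10⁻¹⁶, 5.81×10⁻¹⁶) N.
|a| = |F|/m = 1.523×10⁻¹⁵/1.883×10⁻²⁸ ≈ 8.09×10¹² m/s².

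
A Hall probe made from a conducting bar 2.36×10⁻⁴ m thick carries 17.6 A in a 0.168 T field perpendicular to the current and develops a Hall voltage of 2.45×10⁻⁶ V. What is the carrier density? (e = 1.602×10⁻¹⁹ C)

From V_H = IB/(n e t), n = IB/(V_H e t).
n = (17.6)(0.168)/((2.45×10⁻⁶)(1.602×10⁻¹⁹)(2.36×10⁻⁴)) ≈ 3.19×10²⁸ m⁻³.

n ≈ 3.19×10²⁸ m⁻³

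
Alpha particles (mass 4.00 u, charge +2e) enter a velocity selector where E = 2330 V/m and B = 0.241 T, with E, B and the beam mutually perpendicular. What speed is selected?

Straight-line motion ⇒ electric and magnetic forces cancel, so E = vB.
v = E/B = 2330/0.241 = 9670 m/s.

v = 9670 m/s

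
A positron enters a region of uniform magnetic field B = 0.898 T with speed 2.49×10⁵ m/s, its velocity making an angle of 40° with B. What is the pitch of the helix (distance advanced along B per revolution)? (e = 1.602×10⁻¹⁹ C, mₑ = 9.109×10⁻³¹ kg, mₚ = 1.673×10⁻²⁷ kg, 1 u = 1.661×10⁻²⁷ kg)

p ≈ 7.59×10⁻⁶ m

v∥ = v cosθ = 2.49×10⁵·cos40° ≈ 1.907×10⁵ m/s.
T = 2πm/(|q|B) = 2π(9.109×10⁻³¹)/((1.602×10⁻¹⁹)(0.898)) ≈ 3.978×10⁻¹¹ s.
pitch = v∥ T = (1.907×10⁵)(3.978×10⁻¹¹) ≈ 7.59×10⁻⁶ m.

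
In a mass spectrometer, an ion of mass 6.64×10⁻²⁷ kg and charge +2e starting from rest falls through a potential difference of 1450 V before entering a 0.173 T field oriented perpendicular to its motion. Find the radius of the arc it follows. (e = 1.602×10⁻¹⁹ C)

Acceleration: |q|V = ½mv² ⇒ v = √(2|q|V/m) = √(2·3.204×10⁻¹⁹·1450/6.64×10⁻²⁷) ≈ 3.741×10⁵ m/s.
In the field: r = mv/(|q|B) = (6.64×10⁻²⁷)(3.741×10⁵)/((3.204×10⁻¹⁹)(0.173)) ≈ 0.0448 m.

r ≈ 0.0448 m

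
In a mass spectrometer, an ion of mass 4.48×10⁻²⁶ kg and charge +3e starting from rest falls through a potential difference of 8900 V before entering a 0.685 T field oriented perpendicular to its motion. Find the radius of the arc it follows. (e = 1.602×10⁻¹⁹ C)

Acceleration: |q|V = ½mv² ⇒ v = √(2|q|V/m) = √(2·4.806×10⁻¹⁹·8900/4.48×10⁻²⁶) ≈ 4.370×10⁵ m/s.
In the field: r = mv/(|q|B) = (4.48×10⁻²⁶)(4.370×10⁵)/((4.806×10⁻¹⁹)(0.685)) ≈ 0.0595 m.

r ≈ 0.0595 m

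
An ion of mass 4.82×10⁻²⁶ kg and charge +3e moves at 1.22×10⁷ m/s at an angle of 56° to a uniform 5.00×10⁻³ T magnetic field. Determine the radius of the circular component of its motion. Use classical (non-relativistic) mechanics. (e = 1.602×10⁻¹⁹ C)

v⊥ = v sinθ = 1.22×10⁷·sin56° ≈ 1.011×10⁷ m/s.
r = m v⊥/(|q|B) = (4.82×10⁻²⁶)(1.011×10⁷)/((4.806×10⁻¹⁹)(5.00×10⁻³)) ≈ 203 m.

r ≈ 203 m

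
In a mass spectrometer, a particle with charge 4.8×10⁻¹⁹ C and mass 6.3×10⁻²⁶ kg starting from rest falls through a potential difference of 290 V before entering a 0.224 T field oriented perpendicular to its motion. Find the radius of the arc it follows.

Acceleration: |q|V = ½mv² ⇒ v = √(2|q|V/m) = √(2·4.8×10⁻¹⁹·290/6.3×10⁻²⁶) ≈ 6.648×10⁴ m/s.
In the field: r = mv/(|q|B) = (6.3×10⁻²⁶)(6.648×10⁴)/((4.8×10⁻¹⁹)(0.224)) ≈ 0.0390 m.

r ≈ 0.0390 m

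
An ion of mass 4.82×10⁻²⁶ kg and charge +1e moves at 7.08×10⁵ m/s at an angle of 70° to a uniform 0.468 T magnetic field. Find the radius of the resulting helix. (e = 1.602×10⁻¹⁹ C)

v⊥ = v sinθ = 7.08×10⁵·sin70° ≈ 6.653×10⁵ m/s.
r = m v⊥/(|q|B) = (4.82×10⁻²⁶)(6.653×10⁵)/((1.602×10⁻¹⁹)(0.468)) ≈ 0.428 m.

r ≈ 0.428 m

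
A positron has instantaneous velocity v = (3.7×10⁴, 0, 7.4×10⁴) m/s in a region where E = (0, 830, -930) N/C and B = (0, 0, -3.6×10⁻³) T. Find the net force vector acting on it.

F ≈ (0, 1.54×10⁻¹⁶, -1.49×10⁻¹⁶) N

v×B = (0, 133, 0) N/C.
E + v×B = (0, 963, -930) N/C.
F = q(E + v×B) = (1.602×10⁻¹⁹ C)·(0, 963, -930) = (0, 1.54×10⁻¹⁶, -1.49×10⁻¹⁶) N.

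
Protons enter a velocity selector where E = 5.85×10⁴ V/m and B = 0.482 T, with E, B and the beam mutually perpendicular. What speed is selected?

Straight-line motion ⇒ electric and magnetic forces cancel, so E = vB.
v = E/B = 5.85×10⁴/0.482 = 1.21×10⁵ m/s.

v = 1.21×10⁵ m/s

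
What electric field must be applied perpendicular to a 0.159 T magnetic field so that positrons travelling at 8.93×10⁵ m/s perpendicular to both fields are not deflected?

For straight-line motion qE = qvB, so E = vB.
E = 8.93×10⁵ × 0.159 = 1.42×10⁵ V/m.

E = 1.42×10⁵ V/m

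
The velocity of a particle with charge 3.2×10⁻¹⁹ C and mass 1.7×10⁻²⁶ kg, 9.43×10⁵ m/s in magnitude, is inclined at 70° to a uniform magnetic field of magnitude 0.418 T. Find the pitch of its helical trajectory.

p ≈ 0.258 m

v∥ = v cosθ = 9.43×10⁵·cos70° ≈ 3.225×10⁵ m/s.
T = 2πm/(|q|B) = 2π(1.7×10⁻²⁶)/((3.2×10⁻¹⁹)(0.418)) ≈ 7.986×10⁻⁷ s.
pitch = v∥ T = (3.225×10⁵)(7.986×10⁻⁷) ≈ 0.258 m.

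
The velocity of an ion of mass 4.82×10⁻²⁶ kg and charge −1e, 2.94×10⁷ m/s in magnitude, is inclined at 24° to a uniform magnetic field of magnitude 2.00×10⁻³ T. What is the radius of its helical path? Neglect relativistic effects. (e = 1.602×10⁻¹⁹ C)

r ≈ 1800 m

v⊥ = v sinθ = 2.94×10⁷·sin24° ≈ 1.196×10⁷ m/s.
r = m v⊥/(|q|B) = (4.82×10⁻²⁶)(1.196×10⁷)/((1.602×10⁻¹⁹)(2.00×10⁻³)) ≈ 1800 m.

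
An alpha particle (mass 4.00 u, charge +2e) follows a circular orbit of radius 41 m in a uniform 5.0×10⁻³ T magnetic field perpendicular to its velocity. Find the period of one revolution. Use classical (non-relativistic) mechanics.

The cyclotron period depends only on m, q, B: T = 2πm/(|q|B).
T = 2π(6.644×10⁻²⁷)/((3.204×10⁻¹⁹)(5.0×10⁻³)) ≈ 2.6×10⁻⁵ s.

T ≈ 2.6×10⁻⁵ s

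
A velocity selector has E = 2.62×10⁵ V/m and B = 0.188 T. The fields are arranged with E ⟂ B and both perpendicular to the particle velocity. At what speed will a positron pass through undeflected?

Straight-line motion ⇒ electric and magnetic forces cancel, so E = vB.
v = E/B = 2.62×10⁵/0.188 = 1.39×10⁶ m/s.
The result is independent of the particle's charge and mass.

v = 1.39×10⁶ m/s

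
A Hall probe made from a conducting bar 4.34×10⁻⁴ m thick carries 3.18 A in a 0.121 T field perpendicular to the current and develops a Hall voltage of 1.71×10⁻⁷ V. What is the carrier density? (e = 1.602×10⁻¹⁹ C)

From V_H = IB/(n e t), n = IB/(V_H e t).
n = (3.18)(0.121)/((1.71×10⁻⁷)(1.602×10⁻¹⁹)(4.34×10⁻⁴)) ≈ 3.24×10²⁸ m⁻³.

n ≈ 3.24×10²⁸ m⁻³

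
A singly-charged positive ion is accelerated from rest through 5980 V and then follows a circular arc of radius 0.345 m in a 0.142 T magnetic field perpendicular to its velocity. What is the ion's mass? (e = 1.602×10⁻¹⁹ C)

m ≈ 3.21×10⁻²⁶ kg

Combine |q|V = ½mv² and r = mv/(|q|B): eliminate v to get m = qB²r²/(2V).
m = (1.602×10⁻¹⁹)(0.142)²(0.345)²/(2·5980) ≈ 3.21×10⁻²⁶ kg.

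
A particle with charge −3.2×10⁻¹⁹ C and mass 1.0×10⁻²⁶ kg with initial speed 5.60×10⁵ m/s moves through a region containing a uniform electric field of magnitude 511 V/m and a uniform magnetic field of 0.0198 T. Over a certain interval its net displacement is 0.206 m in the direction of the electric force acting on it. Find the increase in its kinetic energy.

ΔKE ≈ 3.37×10⁻¹⁷ J

The magnetic force is always ⟂ v and does no work; only the electric force changes KE.
ΔKE = F_E · d = |q|E d = (3.2×10⁻¹⁹)(511)(0.206) ≈ 3.37×10⁻¹⁷ J.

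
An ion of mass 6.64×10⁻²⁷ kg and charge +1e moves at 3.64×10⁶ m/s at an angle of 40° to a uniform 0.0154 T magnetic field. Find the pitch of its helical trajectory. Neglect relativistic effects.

p ≈ 47.2 m

v∥ = v cosθ = 3.64×10⁶·cos40° ≈ 2.788×10⁶ m/s.
T = 2πm/(|q|B) = 2π(6.64×10⁻²⁷)/((1.602×10⁻¹⁹)(0.0154)) ≈ 1.691×10⁻⁵ s.
pitch = v∥ T = (2.788×10⁶)(1.691×10⁻⁵) ≈ 47.2 m.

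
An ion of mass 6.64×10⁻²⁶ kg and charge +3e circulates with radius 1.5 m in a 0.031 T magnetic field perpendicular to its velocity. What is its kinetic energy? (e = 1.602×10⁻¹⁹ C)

v = |q|Br/m, then KE = ½mv² = (qBr)²/(2m).
v = (4.806×10⁻¹⁹)(0.031)(1.5)/6.64×10⁻²⁶ ≈ 3.366×10⁵ m/s.
KE = ½(6.64×10⁻²⁶)(3.366×10⁵)² ≈ 3.8×10⁻¹⁵ J.

KE ≈ 3.8×10⁻¹⁵ J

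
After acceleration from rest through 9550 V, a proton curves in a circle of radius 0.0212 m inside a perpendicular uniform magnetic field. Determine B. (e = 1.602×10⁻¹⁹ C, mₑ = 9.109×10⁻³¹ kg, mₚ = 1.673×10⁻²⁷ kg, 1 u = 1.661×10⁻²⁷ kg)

v = √(2|q|V/m) = √(2·1.602×10⁻¹⁹·9550/1.673×10⁻²⁷) ≈ 1.352×10⁶ m/s.
B = mv/(|q|r) = (1.673×10⁻²⁷)(1.352×10⁶)/((1.602×10⁻¹⁹)(0.0212)) ≈ 0.666 T.

B ≈ 0.666 T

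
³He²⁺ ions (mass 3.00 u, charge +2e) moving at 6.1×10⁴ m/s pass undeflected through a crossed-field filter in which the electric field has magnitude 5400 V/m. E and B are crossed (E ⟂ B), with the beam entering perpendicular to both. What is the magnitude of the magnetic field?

B = 0.089 T

Balance of forces in the selector: qE = qvB ⇒ B = E/v.
B = 5400/6.1×10⁴ = 0.089 T.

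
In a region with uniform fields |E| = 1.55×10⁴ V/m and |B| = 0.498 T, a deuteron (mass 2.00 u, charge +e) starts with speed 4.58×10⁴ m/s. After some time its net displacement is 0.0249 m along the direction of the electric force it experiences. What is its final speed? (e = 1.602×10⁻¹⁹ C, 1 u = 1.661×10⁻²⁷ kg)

B does no work; ΔKE = |q|E d.
½mv_f² = ½mv₀² + |q|Ed = ½(3.322×10⁻²⁷)(4.58×10⁴)² + (1.602×10⁻¹⁹)(1.55×10⁴)(0.0249) ≈ 3.484×10⁻¹⁸ J + 6.183×10⁻¹⁷ J ≈ 6.531×10⁻¹⁷ J.
v_f = √(2·6.531×10⁻¹⁷/3.322×10⁻²⁷) ≈ 1.98×10⁵ m/s.

v_f ≈ 1.98×10⁵ m/s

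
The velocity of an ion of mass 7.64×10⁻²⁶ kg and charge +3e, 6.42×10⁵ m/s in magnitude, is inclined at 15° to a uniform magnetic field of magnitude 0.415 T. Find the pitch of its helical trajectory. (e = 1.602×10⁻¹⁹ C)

p ≈ 1.49 m

v∥ = v cosθ = 6.42×10⁵·cos15° ≈ 6.201×10⁵ m/s.
T = 2πm/(|q|B) = 2π(7.64×10⁻²⁶)/((4.806×10⁻¹⁹)(0.415)) ≈ 2.407×10⁻⁶ s.
pitch = v∥ T = (6.201×10⁵)(2.407×10⁻⁶) ≈ 1.49 m.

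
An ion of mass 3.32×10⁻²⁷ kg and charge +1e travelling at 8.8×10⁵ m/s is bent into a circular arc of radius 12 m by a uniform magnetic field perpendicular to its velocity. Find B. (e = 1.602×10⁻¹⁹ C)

From |q|vB = mv²/r, B = mv/(|q|r).
B = (3.32×10⁻²⁷)(8.8×10⁵)/((1.602×10⁻¹⁹)(12)) ≈ 1.5×10⁻³ T.

B ≈ 1.5×10⁻³ T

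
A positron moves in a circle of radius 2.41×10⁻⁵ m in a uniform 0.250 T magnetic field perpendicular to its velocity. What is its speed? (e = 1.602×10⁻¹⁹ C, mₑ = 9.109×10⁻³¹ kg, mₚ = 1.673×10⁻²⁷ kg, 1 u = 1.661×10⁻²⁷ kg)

From |q|vB = mv²/r, v = |q|Br/m.
v = (1.602×10⁻¹⁹)(0.250)(2.41×10⁻⁵)/9.109×10⁻³¹ ≈ 1.06×10⁶ m/s.

v ≈ 1.06×10⁶ m/s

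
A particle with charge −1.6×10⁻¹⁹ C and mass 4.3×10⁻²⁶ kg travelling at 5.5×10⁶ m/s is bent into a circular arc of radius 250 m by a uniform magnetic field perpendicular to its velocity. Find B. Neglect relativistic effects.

From |q|vB = mv²/r, B = mv/(|q|r).
B = (4.3×10⁻²⁶)(5.5×10⁶)/((1.6×10⁻¹⁹)(250)) ≈ 5.9×10⁻³ T.

B ≈ 5.9×10⁻³ T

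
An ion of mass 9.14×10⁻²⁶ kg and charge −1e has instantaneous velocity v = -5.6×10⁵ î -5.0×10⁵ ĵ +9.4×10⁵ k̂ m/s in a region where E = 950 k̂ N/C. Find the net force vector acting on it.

F ≈ (0, 0, -1.52×10⁻¹⁶) N

Only an electric field acts, so F = qE = (−1.602×10⁻¹⁹ C)·(0, 0, 950) = (0, 0, -1.52×10⁻¹⁶) N.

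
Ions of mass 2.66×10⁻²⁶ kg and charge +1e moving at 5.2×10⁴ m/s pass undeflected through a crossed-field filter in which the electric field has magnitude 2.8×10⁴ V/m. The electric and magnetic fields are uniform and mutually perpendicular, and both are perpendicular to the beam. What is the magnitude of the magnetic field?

B = 0.54 T

Balance of forces in the selector: qE = qvB ⇒ B = E/v.
B = 2.8×10⁴/5.2×10⁴ = 0.54 T.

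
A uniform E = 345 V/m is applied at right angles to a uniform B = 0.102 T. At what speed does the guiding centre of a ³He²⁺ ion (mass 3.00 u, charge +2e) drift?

v_d ≈ 3380 m/s

The steady drift has the magnetic force balancing the electric force, so v_d = E/B.
v_d = 345/0.102 = 3380 m/s.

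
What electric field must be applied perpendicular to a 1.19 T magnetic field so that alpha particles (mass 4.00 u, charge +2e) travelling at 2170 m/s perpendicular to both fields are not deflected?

For straight-line motion qE = qvB, so E = vB.
E = 2170 × 1.19 = 2580 V/m.

E = 2580 V/m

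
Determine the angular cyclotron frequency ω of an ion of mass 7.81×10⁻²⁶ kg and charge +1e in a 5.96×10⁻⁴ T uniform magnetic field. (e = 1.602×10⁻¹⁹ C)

ω ≈ 1220 rad/s

ω = |q|B/m.
ω = (1.602×10⁻¹⁹)(5.96×10⁻⁴)/7.81×10⁻²⁶ ≈ 1220 rad/s.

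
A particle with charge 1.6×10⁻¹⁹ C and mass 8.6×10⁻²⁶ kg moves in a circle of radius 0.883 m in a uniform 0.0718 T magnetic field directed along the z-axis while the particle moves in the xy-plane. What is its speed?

v ≈ 1.18×10⁵ m/s

From |q|vB = mv²/r, v = |q|Br/m.
v = (1.6×10⁻¹⁹)(0.0718)(0.883)/8.6×10⁻²⁶ ≈ 1.18×10⁵ m/s.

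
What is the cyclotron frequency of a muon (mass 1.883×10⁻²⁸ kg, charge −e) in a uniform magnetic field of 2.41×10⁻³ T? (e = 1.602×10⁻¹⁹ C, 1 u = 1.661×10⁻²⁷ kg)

f = |q|B/(2πm).
f = (1.602×10⁻¹⁹)(2.41×10⁻³)/(2π·1.883×10⁻²⁸) ≈ 3.26×10⁵ Hz.

f ≈ 3.26×10⁵ Hz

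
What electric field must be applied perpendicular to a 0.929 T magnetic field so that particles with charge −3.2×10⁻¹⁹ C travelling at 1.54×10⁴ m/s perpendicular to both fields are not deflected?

E = 1.43×10⁴ V/m

For straight-line motion qE = qvB, so E = vB.
E = 1.54×10⁴ × 0.929 = 1.43×10⁴ V/m.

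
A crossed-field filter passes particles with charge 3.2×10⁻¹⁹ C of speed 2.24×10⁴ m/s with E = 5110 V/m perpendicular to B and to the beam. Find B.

B = 0.228 T

Balance of forces in the selector: qE = qvB ⇒ B = E/v.
B = 5110/2.24×10⁴ = 0.228 T.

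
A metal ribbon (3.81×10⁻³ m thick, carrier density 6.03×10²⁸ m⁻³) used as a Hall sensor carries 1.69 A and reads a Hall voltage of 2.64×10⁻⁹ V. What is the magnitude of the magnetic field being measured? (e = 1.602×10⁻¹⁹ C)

From V_H = IB/(n e t), B = V_H n e t / I.
B = (2.64×10⁻⁹)(6.03×10²⁸)(1.602×10⁻¹⁹)(3.81×10⁻³)/1.69 ≈ 0.0575 T.

B ≈ 0.0575 T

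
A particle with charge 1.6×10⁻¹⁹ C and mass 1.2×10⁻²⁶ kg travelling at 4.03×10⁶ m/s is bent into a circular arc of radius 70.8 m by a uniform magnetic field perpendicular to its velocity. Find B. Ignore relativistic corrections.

From |q|vB = mv²/r, B = mv/(|q|r).
B = (1.2×10⁻²⁶)(4.03×10⁶)/((1.6×10⁻¹⁹)(70.8)) ≈ 4.27×10⁻³ T.

B ≈ 4.27×10⁻³ T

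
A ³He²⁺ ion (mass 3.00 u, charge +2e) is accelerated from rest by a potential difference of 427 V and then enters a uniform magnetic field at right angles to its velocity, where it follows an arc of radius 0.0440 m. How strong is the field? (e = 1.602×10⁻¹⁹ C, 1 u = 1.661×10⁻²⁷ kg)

v = √(2|q|V/m) = √(2·3.204×10⁻¹⁹·427/4.983×10⁻²⁷) ≈ 2.343×10⁵ m/s.
B = mv/(|q|r) = (4.983×10⁻²⁷)(2.343×10⁵)/((3.204×10⁻¹⁹)(0.0440)) ≈ 0.0828 T.

B ≈ 0.0828 T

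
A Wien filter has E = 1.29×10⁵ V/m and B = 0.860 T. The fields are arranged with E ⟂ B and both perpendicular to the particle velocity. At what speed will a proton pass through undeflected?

v = 1.50×10⁵ m/s

Zero net Lorentz force requires |qE| = |q v×B|, i.e. E = vB.
v = E/B = 1.29×10⁵/0.860 = 1.50×10⁵ m/s.
The result is independent of the particle's charge and mass.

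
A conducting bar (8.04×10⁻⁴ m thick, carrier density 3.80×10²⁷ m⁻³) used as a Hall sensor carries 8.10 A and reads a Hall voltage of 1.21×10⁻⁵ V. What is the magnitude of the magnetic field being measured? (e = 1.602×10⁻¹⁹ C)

From V_H = IB/(n e t), B = V_H n e t / I.
B = (1.21×10⁻⁵)(3.80×10²⁷)(1.602×10⁻¹⁹)(8.04×10⁻⁴)/8.10 ≈ 0.731 T.

B ≈ 0.731 T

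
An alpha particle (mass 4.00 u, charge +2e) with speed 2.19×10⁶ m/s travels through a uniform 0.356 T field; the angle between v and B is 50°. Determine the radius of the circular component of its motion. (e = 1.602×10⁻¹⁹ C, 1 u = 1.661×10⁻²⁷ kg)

v⊥ = v sinθ = 2.19×10⁶·sin50° ≈ 1.678×10⁶ m/s.
r = m v⊥/(|q|B) = (6.644×10⁻²⁷)(1.678×10⁶)/((3.204×10⁻¹⁹)(0.356)) ≈ 0.0977 m.

r ≈ 0.0977 m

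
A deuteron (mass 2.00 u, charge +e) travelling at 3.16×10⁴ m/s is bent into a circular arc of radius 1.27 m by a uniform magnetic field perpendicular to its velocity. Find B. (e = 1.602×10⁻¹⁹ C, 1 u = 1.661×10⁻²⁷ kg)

B ≈ 5.16×10⁻⁴ T

From |q|vB = mv²/r, B = mv/(|q|r).
B = (3.322×10⁻²⁷)(3.16×10⁴)/((1.602×10⁻¹⁹)(1.27)) ≈ 5.16×10⁻⁴ T.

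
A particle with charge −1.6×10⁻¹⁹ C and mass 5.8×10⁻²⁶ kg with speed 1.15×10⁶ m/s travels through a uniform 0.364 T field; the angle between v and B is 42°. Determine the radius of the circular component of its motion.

v⊥ = v sinθ = 1.15×10⁶·sin42° ≈ 7.695×10⁵ m/s.
r = m v⊥/(|q|B) = (5.8×10⁻²⁶)(7.695×10⁵)/((1.6×10⁻¹⁹)(0.364)) ≈ 0.766 m.

r ≈ 0.766 m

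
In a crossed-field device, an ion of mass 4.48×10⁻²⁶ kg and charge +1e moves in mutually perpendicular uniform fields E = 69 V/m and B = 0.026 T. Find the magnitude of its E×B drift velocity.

The E×B drift speed is v_d = E/B.
v_d = 69/0.026 = 2700 m/s.

v_d ≈ 2700 m/s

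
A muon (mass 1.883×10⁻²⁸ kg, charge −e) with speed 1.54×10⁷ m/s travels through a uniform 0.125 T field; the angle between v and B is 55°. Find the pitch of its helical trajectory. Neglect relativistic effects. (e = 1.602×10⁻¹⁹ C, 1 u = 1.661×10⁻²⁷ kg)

p ≈ 0.522 m

v∥ = v cosθ = 1.54×10⁷·cos55° ≈ 8.833×10⁶ m/s.
T = 2πm/(|q|B) = 2π(1.883×10⁻²⁸)/((1.602×10⁻¹⁹)(0.125)) ≈ 5.908×10⁻⁸ s.
pitch = v∥ T = (8.833×10⁶)(5.908×10⁻⁸) ≈ 0.522 m.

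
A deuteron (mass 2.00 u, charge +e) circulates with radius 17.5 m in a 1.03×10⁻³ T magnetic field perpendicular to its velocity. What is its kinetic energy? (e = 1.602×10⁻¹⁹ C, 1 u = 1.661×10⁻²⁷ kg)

v = |q|Br/m, then KE = ½mv² = (qBr)²/(2m).
v = (1.602×10⁻¹⁹)(1.03×10⁻³)(17.5)/3.322×10⁻²⁷ ≈ 8.692×10⁵ m/s.
KE = ½(3.322×10⁻²⁷)(8.692×10⁵)² ≈ 1.26×10⁻¹⁵ J.

KE ≈ 1.26×10⁻¹⁵ J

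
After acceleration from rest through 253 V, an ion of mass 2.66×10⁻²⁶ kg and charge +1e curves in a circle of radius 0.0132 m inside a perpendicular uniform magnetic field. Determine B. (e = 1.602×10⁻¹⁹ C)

v = √(2|q|V/m) = √(2·1.602×10⁻¹⁹·253/2.66×10⁻²⁶) ≈ 5.520×10⁴ m/s.
B = mv/(|q|r) = (2.66×10⁻²⁶)(5.520×10⁴)/((1.602×10⁻¹⁹)(0.0132)) ≈ 0.694 T.

B ≈ 0.694 T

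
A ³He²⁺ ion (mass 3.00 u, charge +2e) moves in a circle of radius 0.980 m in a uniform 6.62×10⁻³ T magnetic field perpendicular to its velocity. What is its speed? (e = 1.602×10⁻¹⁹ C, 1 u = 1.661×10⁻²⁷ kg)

From |q|vB = mv²/r, v = |q|Br/m.
v = (3.204×10⁻¹⁹)(6.62×10⁻³)(0.980)/4.983×10⁻²⁷ ≈ 4.17×10⁵ m/s.

v ≈ 4.17×10⁵ m/s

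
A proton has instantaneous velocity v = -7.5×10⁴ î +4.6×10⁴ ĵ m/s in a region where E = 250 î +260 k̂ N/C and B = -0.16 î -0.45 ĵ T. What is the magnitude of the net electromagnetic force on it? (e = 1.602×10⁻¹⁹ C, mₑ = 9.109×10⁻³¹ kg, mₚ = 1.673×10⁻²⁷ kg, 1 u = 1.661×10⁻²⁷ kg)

|F| ≈ 6.63×10⁻¹⁵ N

v×B = (0, 0, 4.11×10⁴) N/C.
E + v×B = (250, 0, 4.14×10⁴) N/C.
F = q(E + v×B) = (1.602×10⁻¹⁹ C)·(250, 0, 4.14×10⁴) = (4.00×10⁻¹⁷, 0, 6.63×10⁻¹⁵) N.
|F| = 6.63×10⁻¹⁵ N.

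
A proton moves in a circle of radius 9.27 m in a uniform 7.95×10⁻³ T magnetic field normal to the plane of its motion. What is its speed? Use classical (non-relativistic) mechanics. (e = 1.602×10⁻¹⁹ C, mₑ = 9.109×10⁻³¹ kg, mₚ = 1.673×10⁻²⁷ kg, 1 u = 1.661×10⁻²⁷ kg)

v ≈ 7.06×10⁶ m/s

From |q|vB = mv²/r, v = |q|Br/m.
v = (1.602×10⁻¹⁹)(7.95×10⁻³)(9.27)/1.673×10⁻²⁷ ≈ 7.06×10⁶ m/s.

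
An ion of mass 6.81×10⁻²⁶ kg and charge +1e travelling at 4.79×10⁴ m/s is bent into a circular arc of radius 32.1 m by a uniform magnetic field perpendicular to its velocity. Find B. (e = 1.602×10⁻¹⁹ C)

From |q|vB = mv²/r, B = mv/(|q|r).
B = (6.81×10⁻²⁶)(4.79×10⁴)/((1.602×10⁻¹⁹)(32.1)) ≈ 6.34×10⁻⁴ T.

B ≈ 6.34×10⁻⁴ T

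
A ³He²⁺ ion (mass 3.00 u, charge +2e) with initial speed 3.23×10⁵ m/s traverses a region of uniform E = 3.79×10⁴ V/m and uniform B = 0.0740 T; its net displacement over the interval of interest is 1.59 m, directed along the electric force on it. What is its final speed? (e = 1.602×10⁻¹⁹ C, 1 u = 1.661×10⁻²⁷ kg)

B does no work; ΔKE = |q|E d.
½mv_f² = ½mv₀² + |q|Ed = ½(4.983×10⁻²⁷)(3.23×10⁵)² + (3.204×10⁻¹⁹)(3.79×10⁴)(1.59) ≈ 2.599×10⁻¹⁶ J + 1.931×10⁻¹⁴ J ≈ 1.957×10⁻¹⁴ J.
v_f = √(2·1.957×10⁻¹⁴/4.983×10⁻²⁷) ≈ 2.80×10⁶ m/s.

v_f ≈ 2.80×10⁶ m/s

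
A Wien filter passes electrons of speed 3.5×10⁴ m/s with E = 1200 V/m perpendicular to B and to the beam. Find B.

Balance of forces in the selector: qE = qvB ⇒ B = E/v.
B = 1200/3.5×10⁴ = 0.034 T.

B = 0.034 T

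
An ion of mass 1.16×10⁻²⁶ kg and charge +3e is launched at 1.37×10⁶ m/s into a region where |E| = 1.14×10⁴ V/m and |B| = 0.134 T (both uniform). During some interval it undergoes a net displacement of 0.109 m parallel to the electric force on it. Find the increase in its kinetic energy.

The magnetic force is always ⟂ v and does no work; only the electric force changes KE.
ΔKE = F_E · d = |q|E d = (4.806×10⁻¹⁹)(1.14×10⁴)(0.109) ≈ 5.97×10⁻¹⁶ J.

ΔKE ≈ 5.97×10⁻¹⁶ J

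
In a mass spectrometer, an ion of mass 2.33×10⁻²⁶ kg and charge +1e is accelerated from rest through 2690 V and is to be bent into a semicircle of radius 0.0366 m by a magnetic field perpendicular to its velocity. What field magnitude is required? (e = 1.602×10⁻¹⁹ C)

v = √(2|q|V/m) = √(2·1.602×10⁻¹⁹·2690/2.33×10⁻²⁶) ≈ 1.923×10⁵ m/s.
B = mv/(|q|r) = (2.33×10⁻²⁶)(1.923×10⁵)/((1.602×10⁻¹⁹)(0.0366)) ≈ 0.764 T.

B ≈ 0.764 T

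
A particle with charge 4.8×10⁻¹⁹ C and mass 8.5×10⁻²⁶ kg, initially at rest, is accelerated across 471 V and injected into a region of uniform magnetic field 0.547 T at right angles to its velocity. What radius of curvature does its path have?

Acceleration: |q|V = ½mv² ⇒ v = √(2|q|V/m) = √(2·4.8×10⁻¹⁹·471/8.5×10⁻²⁶) ≈ 7.294×10⁴ m/s.
In the field: r = mv/(|q|B) = (8.5×10⁻²⁶)(7.294×10⁴)/((4.8×10⁻¹⁹)(0.547)) ≈ 0.0236 m.

r ≈ 0.0236 m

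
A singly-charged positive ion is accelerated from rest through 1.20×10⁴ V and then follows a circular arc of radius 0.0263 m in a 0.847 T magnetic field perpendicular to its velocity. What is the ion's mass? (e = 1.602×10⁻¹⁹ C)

Combine |q|V = ½mv² and r = mv/(|q|B): eliminate v to get m = qB²r²/(2V).
m = (1.602×10⁻¹⁹)(0.847)²(0.0263)²/(2·1.20×10⁴) ≈ 3.31×10⁻²⁷ kg.

m ≈ 3.31×10⁻²⁷ kg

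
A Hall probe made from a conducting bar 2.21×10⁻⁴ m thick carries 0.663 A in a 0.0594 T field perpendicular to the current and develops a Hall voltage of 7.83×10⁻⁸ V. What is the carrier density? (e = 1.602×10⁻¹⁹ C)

n ≈ 1.42×10²⁸ m⁻³

From V_H = IB/(n e t), n = IB/(V_H e t).
n = (0.663)(0.0594)/((7.83×10⁻⁸)(1.602×10⁻¹⁹)(2.21×10⁻⁴)) ≈ 1.42×10²⁸ m⁻³.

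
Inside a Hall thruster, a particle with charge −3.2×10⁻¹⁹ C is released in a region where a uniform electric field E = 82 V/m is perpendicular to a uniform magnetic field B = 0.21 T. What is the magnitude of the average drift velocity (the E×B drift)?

In crossed fields the guiding centre drifts at v_d = |E×B|/B² = E/B, independent of charge and mass.
v_d = 82/0.21 = 390 m/s.

v_d ≈ 390 m/s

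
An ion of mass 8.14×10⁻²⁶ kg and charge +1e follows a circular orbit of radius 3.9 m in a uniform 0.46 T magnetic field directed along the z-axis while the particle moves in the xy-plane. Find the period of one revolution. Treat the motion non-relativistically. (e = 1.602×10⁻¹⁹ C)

T ≈ 6.9×10⁻⁶ s

The cyclotron period depends only on m, q, B: T = 2πm/(|q|B).
T = 2π(8.14×10⁻²⁶)/((1.602×10⁻¹⁹)(0.46)) ≈ 6.9×10⁻⁶ s.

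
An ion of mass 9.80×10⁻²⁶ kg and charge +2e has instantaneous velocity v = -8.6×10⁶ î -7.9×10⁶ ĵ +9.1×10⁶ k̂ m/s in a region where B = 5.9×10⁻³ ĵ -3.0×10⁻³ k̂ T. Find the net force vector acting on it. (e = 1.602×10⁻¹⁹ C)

F ≈ (-9.61×10⁻¹⁵, -8.27×10⁻¹⁵, -1.63×10⁻¹⁴) N

v×B = (-3.00×10⁴, -2.58×10⁴, -5.07×10⁴) N/C.
F = q v×B = (3.204×10⁻¹⁹ C)·(-3.00×10⁴, -2.58×10⁴, -5.07×10⁴) = (-9.61×10⁻¹⁵, -8.27×10⁻¹⁵, -1.63×10⁻¹⁴) N.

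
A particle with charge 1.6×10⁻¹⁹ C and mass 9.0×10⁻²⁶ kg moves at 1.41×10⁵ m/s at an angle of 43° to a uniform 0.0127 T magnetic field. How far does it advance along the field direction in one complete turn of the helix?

v∥ = v cosθ = 1.41×10⁵·cos43° ≈ 1.031×10⁵ m/s.
T = 2πm/(|q|B) = 2π(9.0×10⁻²⁶)/((1.6×10⁻¹⁹)(0.0127)) ≈ 2.783×10⁻⁴ s.
pitch = v∥ T = (1.031×10⁵)(2.783×10⁻⁴) ≈ 28.7 m.

p ≈ 28.7 m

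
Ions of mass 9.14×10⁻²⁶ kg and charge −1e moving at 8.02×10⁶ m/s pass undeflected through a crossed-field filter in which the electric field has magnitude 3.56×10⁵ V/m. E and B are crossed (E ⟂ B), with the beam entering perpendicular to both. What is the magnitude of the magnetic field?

Balance of forces in the selector: qE = qvB ⇒ B = E/v.
B = 3.56×10⁵/8.02×10⁶ = 0.0444 T.

B = 0.0444 T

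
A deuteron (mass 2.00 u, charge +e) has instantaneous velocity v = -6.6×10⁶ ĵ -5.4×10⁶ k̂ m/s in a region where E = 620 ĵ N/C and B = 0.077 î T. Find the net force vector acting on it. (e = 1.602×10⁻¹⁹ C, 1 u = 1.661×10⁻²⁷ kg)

v×B = (0, -4.16×10⁵, 5.08×10⁵) N/C.
E + v×B = (0, -4.15×10⁵, 5.08×10⁵) N/C.
F = q(E + v×B) = (1.602×10⁻¹⁹ C)·(0, -4.15×10⁵, 5.08×10⁵) = (0, -6.65×10⁻¹⁴, 8.14×10⁻¹⁴) N.

F ≈ (0, -6.65×10⁻¹⁴, 8.14×10⁻¹⁴) N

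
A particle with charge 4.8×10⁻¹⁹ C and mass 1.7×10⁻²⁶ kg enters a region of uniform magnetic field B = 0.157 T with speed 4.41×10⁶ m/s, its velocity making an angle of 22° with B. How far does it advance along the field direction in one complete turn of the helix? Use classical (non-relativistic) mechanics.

p ≈ 5.80 m

v∥ = v cosθ = 4.41×10⁶·cos22° ≈ 4.089×10⁶ m/s.
T = 2πm/(|q|B) = 2π(1.7×10⁻²⁶)/((4.8×10⁻¹⁹)(0.157)) ≈ 1.417×10⁻⁶ s.
pitch = v∥ T = (4.089×10⁶)(1.417×10⁻⁶) ≈ 5.80 m.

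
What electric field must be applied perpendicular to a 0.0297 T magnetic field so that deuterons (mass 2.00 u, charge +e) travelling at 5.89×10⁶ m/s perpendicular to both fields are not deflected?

For straight-line motion qE = qvB, so E = vB.
E = 5.89×10⁶ × 0.0297 = 1.75×10⁵ V/m.

E = 1.75×10⁵ V/m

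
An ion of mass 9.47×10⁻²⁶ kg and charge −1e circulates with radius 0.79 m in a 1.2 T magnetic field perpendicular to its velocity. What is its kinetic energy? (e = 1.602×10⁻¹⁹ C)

v = |q|Br/m, then KE = ½mv² = (qBr)²/(2m).
v = (1.602×10⁻¹⁹)(1.2)(0.79)/9.47×10⁻²⁶ ≈ 1.604×10⁶ m/s.
KE = ½(9.47×10⁻²⁶)(1.604×10⁶)² ≈ 1.2×10⁻¹³ J.

KE ≈ 1.2×10⁻¹³ J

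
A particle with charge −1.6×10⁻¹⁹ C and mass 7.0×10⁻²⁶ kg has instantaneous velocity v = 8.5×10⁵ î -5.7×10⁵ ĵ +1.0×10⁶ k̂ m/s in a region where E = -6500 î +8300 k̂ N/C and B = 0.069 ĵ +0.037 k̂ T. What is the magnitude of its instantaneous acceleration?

|a| ≈ 2.78×10¹¹ m/s²

v×B = (-9.01×10⁴, -3.14×10⁴, 5.87×10⁴) N/C.
E + v×B = (-9.66×10⁴, -3.14×10⁴, 6.70×10⁴) N/C.
F = q(E + v×B) = (−1.6×10⁻¹⁹ C)·(-9.66×10⁴, -3.14×10⁴, 6.70×10⁴) = (1.55×10⁻¹⁴, 5.03×10⁻¹⁵, -1.07×10⁻¹⁴) N.
|a| = |F|/m = 1.947×10⁻¹⁴/7.0×10⁻²⁶ ≈ 2.78×10¹¹ m/s².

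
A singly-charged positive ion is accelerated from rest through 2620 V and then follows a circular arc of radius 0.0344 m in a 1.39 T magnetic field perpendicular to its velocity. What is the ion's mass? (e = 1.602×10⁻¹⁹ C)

Combine |q|V = ½mv² and r = mv/(|q|B): eliminate v to get m = qB²r²/(2V).
m = (1.602×10⁻¹⁹)(1.39)²(0.0344)²/(2·2620) ≈ 6.99×10⁻²⁶ kg.

m ≈ 6.99×10⁻²⁶ kg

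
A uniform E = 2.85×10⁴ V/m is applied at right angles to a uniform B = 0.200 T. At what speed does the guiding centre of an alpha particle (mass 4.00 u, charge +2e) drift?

The steady drift has the magnetic force balancing the electric force, so v_d = E/B.
v_d = 2.85×10⁴/0.200 = 1.42×10⁵ m/s.

v_d ≈ 1.42×10⁵ m/s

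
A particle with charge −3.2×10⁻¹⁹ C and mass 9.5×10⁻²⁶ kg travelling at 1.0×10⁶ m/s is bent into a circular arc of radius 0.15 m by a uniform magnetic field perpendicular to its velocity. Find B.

B ≈ 2.0 T

From |q|vB = mv²/r, B = mv/(|q|r).
B = (9.5×10⁻²⁶)(1.0×10⁶)/((3.2×10⁻¹⁹)(0.15)) ≈ 2.0 T.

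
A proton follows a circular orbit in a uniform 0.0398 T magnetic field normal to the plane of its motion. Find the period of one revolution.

T ≈ 1.65×10⁻⁶ s

The cyclotron period depends only on m, q, B: T = 2πm/(|q|B).
T = 2π(1.673×10⁻²⁷)/((1.602×10⁻¹⁹)(0.0398)) ≈ 1.65×10⁻⁶ s.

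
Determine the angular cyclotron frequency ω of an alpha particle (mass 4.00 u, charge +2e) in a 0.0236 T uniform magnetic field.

ω = |q|B/m.
ω = (3.204×10⁻¹⁹)(0.0236)/6.644×10⁻²⁷ ≈ 1.14×10⁶ rad/s.

ω ≈ 1.14×10⁶ rad/s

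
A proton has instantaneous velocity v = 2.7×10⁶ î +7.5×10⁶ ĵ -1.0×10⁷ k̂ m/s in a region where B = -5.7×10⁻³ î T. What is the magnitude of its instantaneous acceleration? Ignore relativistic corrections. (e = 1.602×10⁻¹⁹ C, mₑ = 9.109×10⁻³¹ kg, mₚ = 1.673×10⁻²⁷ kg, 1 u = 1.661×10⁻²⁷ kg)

|a| ≈ 6.82×10¹² m/s²

v×B = (0, 5.70×10⁴, 4.28×10⁴) N/C.
F = q v×B = (1.602×10⁻¹⁹ C)·(0, 5.70×10⁴, 4.28×10⁴) = (0, 9.13×10⁻¹⁵, 6.85×10⁻¹⁵) N.
|a| = |F|/m = 1.141×10⁻¹⁴/1.673×10⁻²⁷ ≈ 6.82×10¹² m/s².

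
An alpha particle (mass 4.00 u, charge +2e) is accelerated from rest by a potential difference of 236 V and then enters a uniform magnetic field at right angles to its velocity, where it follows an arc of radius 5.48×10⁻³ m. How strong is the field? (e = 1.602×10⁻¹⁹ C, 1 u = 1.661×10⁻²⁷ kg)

B ≈ 0.571 T

v = √(2|q|V/m) = √(2·3.204×10⁻¹⁹·236/6.644×10⁻²⁷) ≈ 1.509×10⁵ m/s.
B = mv/(|q|r) = (6.644×10⁻²⁷)(1.509×10⁵)/((3.204×10⁻¹⁹)(5.48×10⁻³)) ≈ 0.571 T.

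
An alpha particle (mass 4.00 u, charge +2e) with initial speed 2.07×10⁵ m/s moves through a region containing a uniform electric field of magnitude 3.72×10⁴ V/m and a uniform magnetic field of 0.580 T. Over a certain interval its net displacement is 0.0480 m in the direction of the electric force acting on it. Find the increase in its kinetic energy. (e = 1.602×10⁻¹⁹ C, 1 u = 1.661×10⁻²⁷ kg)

The magnetic force is always ⟂ v and does no work; only the electric force changes KE.
ΔKE = F_E · d = |q|E d = (3.204×10⁻¹⁹)(3.72×10⁴)(0.0480) ≈ 5.72×10⁻¹⁶ J.

ΔKE ≈ 5.72×10⁻¹⁶ J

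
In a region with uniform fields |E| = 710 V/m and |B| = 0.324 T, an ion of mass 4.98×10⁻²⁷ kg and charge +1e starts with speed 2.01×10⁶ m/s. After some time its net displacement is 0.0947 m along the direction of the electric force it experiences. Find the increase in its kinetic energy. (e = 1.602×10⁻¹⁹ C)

The magnetic force is always ⟂ v and does no work; only the electric force changes KE.
ΔKE = F_E · d = |q|E d = (1.602×10⁻¹⁹)(710)(0.0947) ≈ 1.08×10⁻¹⁷ J.

ΔKE ≈ 1.08×10⁻¹⁷ J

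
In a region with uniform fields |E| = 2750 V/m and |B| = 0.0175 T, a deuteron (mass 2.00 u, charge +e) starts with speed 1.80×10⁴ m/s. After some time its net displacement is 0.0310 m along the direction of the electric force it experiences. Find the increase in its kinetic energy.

The magnetic force is always ⟂ v and does no work; only the electric force changes KE.
ΔKE = F_E · d = |q|E d = (1.602×10⁻¹⁹)(2750)(0.0310) ≈ 1.37×10⁻¹⁷ J.

ΔKE ≈ 1.37×10⁻¹⁷ J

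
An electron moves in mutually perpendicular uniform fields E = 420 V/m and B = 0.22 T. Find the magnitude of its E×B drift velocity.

The E×B drift speed is v_d = E/B.
v_d = 420/0.22 = 1900 m/s.

v_d ≈ 1900 m/s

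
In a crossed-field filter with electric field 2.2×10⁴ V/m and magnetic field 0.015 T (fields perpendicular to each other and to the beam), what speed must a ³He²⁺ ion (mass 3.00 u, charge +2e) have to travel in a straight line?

Zero net Lorentz force requires |qE| = |q v×B|, i.e. E = vB.
v = E/B = 2.2×10⁴/0.015 = 1.5×10⁶ m/s.
The result is independent of the particle's charge and mass.

v = 1.5×10⁶ m/s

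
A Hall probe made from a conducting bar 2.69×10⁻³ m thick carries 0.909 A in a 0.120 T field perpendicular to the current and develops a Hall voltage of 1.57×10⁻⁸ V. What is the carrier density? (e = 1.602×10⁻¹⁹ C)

From V_H = IB/(n e t), n = IB/(V_H e t).
n = (0.909)(0.120)/((1.57×10⁻⁸)(1.602×10⁻¹⁹)(2.69×10⁻³)) ≈ 1.61×10²⁸ m⁻³.

n ≈ 1.61×10²⁸ m⁻³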